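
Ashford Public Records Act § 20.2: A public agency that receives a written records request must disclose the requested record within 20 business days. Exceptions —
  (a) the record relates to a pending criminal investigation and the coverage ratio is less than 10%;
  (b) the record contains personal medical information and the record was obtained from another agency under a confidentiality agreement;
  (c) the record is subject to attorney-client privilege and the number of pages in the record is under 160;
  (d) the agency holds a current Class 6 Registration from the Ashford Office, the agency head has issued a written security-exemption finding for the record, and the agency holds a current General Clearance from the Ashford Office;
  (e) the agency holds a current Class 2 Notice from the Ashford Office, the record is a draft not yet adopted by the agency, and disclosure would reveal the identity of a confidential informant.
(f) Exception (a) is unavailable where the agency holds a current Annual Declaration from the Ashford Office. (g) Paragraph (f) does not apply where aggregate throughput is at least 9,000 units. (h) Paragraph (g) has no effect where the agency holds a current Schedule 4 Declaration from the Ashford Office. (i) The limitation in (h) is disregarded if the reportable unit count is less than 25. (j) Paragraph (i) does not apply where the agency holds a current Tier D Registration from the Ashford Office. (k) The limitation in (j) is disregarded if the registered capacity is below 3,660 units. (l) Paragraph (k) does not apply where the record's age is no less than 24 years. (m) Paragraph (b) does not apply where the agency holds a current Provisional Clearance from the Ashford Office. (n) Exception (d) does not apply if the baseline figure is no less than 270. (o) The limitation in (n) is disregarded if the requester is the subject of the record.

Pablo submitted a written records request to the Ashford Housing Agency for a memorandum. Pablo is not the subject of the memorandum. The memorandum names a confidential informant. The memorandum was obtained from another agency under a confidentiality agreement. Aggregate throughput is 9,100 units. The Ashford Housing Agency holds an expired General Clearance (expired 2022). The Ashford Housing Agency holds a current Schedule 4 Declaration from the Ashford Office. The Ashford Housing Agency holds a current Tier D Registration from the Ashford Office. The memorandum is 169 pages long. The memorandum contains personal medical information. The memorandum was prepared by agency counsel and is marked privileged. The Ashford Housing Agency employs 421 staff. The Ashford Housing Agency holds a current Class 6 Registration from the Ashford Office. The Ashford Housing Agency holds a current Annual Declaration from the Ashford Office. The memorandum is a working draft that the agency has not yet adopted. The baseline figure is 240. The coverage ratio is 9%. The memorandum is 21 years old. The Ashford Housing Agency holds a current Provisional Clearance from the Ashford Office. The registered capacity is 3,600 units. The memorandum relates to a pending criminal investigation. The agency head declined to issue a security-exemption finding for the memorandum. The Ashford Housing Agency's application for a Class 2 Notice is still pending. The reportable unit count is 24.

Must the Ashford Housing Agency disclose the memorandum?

No — exception (a) applies; the Ashford Housing Agency is not required to disclose the memorandum.

Exception (a) is satisfied on its face — the memorandum relates to a pending investigation; the coverage ratio is 9%, less than the 10% limit. Considering the limiting provisions: (f) is engaged (a current Annual Declaration is held), but is itself disapplied by (g): (g) applies — aggregate throughput is 9,100 units, meeting the 9,000 units threshold. (h) is engaged (a current Schedule 4 Declaration is held), but is displaced by (i): (i) operates against (h): the reportable unit count is 24, less than the 25 limit. (j) would limit (i) — a current Tier D Registration is held — but (k) sets (j) aside: (k) is triggered — the registered capacity is 3,600 units, below the 3,660 units limit. (l) does not operate here (the record's age is 21 years, short of 24 years), so (k) stands. So (a) applies.
Exception (b) is satisfied on its face — the memorandum contains personal medical information; the memorandum was obtained under a confidentiality agreement. However, paragraph (m) must be considered: (m) operates against (b): a current Provisional Clearance is held. Exception (b) does not apply.
Exception (c) requires that the number of pages in the record is under 160; but the number of pages in the record is 169, not under 160, so (c) is unavailable.
Exception (d) does not apply: the agency head declined to issue a security-exemption finding.
Exception (e) fails — no current Class 2 Notice is held.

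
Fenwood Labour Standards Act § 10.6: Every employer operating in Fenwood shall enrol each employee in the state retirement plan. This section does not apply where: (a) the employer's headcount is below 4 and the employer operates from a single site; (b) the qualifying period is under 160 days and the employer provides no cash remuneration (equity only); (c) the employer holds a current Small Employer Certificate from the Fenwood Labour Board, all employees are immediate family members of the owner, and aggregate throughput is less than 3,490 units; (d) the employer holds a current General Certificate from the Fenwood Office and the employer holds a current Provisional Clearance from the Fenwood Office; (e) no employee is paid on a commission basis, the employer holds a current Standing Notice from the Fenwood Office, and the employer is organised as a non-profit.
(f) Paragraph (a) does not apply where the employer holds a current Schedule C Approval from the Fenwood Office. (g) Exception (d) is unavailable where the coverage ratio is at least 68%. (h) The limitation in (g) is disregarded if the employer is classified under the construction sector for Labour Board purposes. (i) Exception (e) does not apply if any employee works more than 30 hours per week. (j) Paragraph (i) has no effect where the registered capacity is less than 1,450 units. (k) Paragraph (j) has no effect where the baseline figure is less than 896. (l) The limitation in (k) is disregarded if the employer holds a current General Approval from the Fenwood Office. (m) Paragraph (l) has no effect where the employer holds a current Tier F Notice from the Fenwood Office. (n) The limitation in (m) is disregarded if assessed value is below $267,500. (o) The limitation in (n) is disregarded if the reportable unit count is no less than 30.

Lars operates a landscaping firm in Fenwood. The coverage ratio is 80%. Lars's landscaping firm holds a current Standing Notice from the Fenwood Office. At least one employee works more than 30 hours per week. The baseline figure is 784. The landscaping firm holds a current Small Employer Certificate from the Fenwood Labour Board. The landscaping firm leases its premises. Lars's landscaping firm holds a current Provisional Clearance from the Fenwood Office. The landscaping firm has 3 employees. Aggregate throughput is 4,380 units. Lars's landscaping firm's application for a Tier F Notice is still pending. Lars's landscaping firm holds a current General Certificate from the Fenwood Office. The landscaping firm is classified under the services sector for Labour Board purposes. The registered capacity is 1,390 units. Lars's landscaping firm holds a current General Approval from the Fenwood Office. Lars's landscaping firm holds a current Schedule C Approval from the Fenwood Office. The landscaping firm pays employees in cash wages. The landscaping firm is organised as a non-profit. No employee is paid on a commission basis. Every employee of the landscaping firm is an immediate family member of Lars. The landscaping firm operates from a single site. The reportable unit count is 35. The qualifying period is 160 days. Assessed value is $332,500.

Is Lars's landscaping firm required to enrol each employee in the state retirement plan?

Exception (a): the employer's headcount is 3, below the 4 limit; the employer operates from a single site — every condition holds. Turning to paragraph (f): (f) is engaged — a current Schedule C Approval is held. Exception (a) does not apply.
Exception (b) fails — the qualifying period is 160 days, not under 160 days.
Exception (c) does not apply: aggregate throughput is 4,380 units, not less than 3,490 units.
Exception (d)'s conditions are all satisfied: a current General Certificate is held; a current Provisional Clearance is held. Turning to paragraphs (g)–(h): (g) operates against (d): the coverage ratio is 80%, meeting the 68% threshold. (h), which would lift (g), does not operate here — the landscaping firm is classified under the services sector. (d) is therefore removed.
Exception (e) is satisfied on its face — no employee is paid on commission; a current Standing Notice is held; the employer is a non-profit. As to paragraphs (i)–(o): (i) would limit (e) — at least one employee exceeds 30 hours/week — but (j) sets (i) aside: (j) operates against (i): the registered capacity is 1,390 units, less than the 1,450 units limit. (k) is triggered (the baseline figure is 784, less than the 896 limit), but is displaced by (l): (l) is triggered — a current General Approval is held. (m) is inapplicable (no current Tier F Notice is held), so (l) stands. So (e) applies.

No — exception (e) applies; Lars's landscaping firm is not required to enrol each employee in the state retirement plan.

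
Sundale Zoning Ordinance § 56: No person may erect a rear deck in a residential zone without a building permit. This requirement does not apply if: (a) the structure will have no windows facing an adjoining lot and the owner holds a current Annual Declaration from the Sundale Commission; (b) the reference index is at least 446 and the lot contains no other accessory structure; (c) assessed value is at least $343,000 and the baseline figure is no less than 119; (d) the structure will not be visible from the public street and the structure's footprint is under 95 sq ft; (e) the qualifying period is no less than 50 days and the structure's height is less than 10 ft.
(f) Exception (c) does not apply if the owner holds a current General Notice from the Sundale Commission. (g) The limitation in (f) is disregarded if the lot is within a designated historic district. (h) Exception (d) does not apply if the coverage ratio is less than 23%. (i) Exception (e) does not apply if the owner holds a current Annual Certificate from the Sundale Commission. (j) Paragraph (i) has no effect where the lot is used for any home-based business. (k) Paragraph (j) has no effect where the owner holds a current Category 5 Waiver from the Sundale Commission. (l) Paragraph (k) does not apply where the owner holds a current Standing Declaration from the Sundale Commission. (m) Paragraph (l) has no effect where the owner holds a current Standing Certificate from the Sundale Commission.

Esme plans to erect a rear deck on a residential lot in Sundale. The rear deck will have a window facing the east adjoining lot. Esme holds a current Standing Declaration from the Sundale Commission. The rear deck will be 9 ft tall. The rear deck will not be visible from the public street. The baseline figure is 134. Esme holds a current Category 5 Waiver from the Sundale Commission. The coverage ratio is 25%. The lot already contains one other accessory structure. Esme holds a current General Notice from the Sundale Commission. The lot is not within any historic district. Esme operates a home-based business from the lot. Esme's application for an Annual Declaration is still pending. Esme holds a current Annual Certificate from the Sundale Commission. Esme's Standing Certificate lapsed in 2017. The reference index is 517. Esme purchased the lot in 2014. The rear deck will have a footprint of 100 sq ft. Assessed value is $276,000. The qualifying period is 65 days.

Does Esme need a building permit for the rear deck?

No — exception (e) applies; Esme does not need a building permit.

Exception (a) does not apply: a window faces an adjoining lot.
Exception (b) does not apply: the lot already has another accessory structure.
Exception (c) fails — assessed value is $276,000, short of $343,000.
Exception (d) fails — the structure's footprint is 100 sq ft, not under 95 sq ft.
Exception (e) is satisfied on its face — the qualifying period is 65 days, meeting the 50 days threshold; the structure's height is 9 ft, less than the 10 ft limit. Under paragraphs (i)–(m): (i) would limit (e) — a current Annual Certificate is held — but (j) sets (i) aside: (j) operates against (i): a home-based business operates on the lot. (k) is engaged (a current Category 5 Waiver is held), but is itself disapplied by (l): (l) operates against (k): a current Standing Declaration is held. (m), which would lift (l), is not triggered — there is no Standing Certificate in force. (e) remains available.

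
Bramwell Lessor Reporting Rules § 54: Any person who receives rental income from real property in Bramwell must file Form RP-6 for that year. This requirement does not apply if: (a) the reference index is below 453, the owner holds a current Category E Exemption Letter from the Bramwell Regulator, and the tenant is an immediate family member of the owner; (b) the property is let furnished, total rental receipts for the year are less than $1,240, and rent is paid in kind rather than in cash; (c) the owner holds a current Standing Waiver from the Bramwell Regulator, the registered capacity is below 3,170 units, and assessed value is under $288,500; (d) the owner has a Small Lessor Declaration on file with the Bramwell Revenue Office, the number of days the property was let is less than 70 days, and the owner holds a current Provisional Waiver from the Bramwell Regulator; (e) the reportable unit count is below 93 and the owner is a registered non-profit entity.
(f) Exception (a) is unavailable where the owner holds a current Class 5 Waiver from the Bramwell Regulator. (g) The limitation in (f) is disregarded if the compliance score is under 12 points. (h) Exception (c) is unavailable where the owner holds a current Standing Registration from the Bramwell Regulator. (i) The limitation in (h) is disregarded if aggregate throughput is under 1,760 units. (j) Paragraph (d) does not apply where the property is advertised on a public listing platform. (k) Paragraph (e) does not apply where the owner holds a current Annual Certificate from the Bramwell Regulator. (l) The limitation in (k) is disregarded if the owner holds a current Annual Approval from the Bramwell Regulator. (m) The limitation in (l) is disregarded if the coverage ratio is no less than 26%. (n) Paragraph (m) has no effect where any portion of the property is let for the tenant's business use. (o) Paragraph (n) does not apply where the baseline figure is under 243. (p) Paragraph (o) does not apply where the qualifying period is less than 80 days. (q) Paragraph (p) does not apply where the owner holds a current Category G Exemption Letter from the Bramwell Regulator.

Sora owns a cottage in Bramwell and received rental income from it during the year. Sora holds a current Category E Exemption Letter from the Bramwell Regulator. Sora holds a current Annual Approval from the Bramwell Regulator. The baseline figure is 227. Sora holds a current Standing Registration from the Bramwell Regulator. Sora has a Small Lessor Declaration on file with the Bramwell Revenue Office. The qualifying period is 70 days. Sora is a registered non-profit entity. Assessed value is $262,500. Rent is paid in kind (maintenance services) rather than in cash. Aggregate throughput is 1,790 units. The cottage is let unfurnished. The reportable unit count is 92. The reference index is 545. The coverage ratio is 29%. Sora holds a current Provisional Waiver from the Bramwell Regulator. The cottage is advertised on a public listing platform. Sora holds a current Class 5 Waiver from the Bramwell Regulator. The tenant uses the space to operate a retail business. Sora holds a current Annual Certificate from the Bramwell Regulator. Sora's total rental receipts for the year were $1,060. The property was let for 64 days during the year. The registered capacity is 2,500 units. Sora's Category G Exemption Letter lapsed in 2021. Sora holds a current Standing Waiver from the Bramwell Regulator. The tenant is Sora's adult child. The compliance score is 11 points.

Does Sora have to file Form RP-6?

No — exception (e) applies; Sora is not required to file Form RP-6.

Exception (a) fails — the reference index is 545, not below 453.
Exception (b) requires that the property is let furnished; but the property is let unfurnished, so (b) is unavailable.
Exception (c)'s conditions are all satisfied: a current Standing Waiver is held; the registered capacity is 2,500 units, below the 3,170 units limit; assessed value is $262,500, under the $288,500 limit. But: (h) operates against (c): a current Standing Registration is held. (i) is not triggered (aggregate throughput is 1,790 units, not under 1,760 units), so (h) stands. Exception (c) does not apply.
Exception (d): a Small Lessor Declaration is on file; the number of days the property was let is 64 days, less than the 70 days limit; a current Provisional Waiver is held — every condition holds. Turning to paragraph (j): (j) operates against (d): the property is publicly advertised. So (d) is unavailable.
Exception (e) is satisfied on its face — the reportable unit count is 92, below the 93 limit; Sora is a registered non-profit. Under paragraphs (k)–(q): (k) would limit (e) — a current Annual Certificate is held — but (l) sets (k) aside: (l) operates against (k): a current Annual Approval is held. (m) is triggered (the coverage ratio is 29%, meeting the 26% threshold), but is overridden by (n): (n) operates against (m): the space is let for business use. (o) would limit (n) — the baseline figure is 227, under the 243 limit — but (p) sets (o) aside: (p) applies — the qualifying period is 70 days, less than the 80 days limit. (q) is not triggered (no current Category G Exemption Letter is held), so (p) stands. Exception (e) stands.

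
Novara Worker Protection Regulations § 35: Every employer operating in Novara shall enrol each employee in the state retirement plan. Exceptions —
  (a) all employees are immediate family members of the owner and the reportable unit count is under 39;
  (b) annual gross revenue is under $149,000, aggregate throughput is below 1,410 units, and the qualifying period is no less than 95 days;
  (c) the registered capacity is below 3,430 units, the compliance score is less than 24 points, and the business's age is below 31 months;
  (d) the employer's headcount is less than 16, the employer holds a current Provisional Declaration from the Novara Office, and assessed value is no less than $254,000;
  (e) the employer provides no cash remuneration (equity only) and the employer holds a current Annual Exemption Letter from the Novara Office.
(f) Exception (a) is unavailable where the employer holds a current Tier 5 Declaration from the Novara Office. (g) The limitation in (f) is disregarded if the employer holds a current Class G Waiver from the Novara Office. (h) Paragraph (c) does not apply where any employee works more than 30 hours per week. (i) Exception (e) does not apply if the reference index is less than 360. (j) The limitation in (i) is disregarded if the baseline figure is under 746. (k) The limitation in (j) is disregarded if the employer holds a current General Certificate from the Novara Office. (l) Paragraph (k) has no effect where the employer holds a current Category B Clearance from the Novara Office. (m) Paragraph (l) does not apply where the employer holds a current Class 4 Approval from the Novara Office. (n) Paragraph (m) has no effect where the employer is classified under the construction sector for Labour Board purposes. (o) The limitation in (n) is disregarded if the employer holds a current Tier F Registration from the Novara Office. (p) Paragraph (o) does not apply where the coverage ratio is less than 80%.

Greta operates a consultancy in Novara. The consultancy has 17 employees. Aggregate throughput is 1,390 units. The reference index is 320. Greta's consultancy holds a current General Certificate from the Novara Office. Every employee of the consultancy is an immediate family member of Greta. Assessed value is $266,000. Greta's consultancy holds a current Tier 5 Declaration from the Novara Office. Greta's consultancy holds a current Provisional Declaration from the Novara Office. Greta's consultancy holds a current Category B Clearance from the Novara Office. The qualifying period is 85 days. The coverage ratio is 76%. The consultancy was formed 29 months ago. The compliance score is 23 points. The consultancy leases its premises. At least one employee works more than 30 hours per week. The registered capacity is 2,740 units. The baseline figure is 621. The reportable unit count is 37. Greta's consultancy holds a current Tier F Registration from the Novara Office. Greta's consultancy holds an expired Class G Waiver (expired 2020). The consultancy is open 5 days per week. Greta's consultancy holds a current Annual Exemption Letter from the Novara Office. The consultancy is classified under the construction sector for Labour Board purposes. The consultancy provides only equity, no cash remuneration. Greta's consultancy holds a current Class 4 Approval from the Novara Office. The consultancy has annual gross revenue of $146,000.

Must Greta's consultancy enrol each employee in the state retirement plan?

Exception (a) is satisfied on its face — every employee is an immediate family member; the reportable unit count is 37, under the 39 limit. However, paragraphs (f)–(g) must be considered: (f) is engaged — a current Tier 5 Declaration is held. (g), which would lift (f), is not triggered — the Class G Waiver is not current. (a) is therefore removed.
Exception (b) does not apply: the qualifying period is 85 days, short of 95 days.
Exception (c) is satisfied on its face — the registered capacity is 2,740 units, below the 3,430 units limit; the compliance score is 23 points, less than the 24 points limit; the business's age is 29 months, below the 31 months limit. Turning to paragraph (h): (h) operates against (c): at least one employee exceeds 30 hours/week. (c) is therefore removed.
Exception (d) fails — the employer's headcount is 17, not less than 16.
Exception (e): remuneration is equity-only; a current Annual Exemption Letter is held — every condition holds. Under paragraphs (i)–(p): (i) would limit (e) — the reference index is 320, less than the 360 limit — but (j) sets (i) aside: (j) is engaged — the baseline figure is 621, under the 746 limit. (k) is engaged (a current General Certificate is held), but is itself disapplied by (l): (l) is triggered — a current Category B Clearance is held. (m) would limit (l) — a current Class 4 Approval is held — but (n) sets (m) aside: (n) operates against (m): the consultancy is classified under the construction sector. (o) operates (a current Tier F Registration is held), but is set aside by (p): (p) operates against (o): the coverage ratio is 76%, less than the 80% limit. Exception (e) stands.

No — exception (e) applies; Greta's consultancy is not required to enrol each employee in the state retirement plan.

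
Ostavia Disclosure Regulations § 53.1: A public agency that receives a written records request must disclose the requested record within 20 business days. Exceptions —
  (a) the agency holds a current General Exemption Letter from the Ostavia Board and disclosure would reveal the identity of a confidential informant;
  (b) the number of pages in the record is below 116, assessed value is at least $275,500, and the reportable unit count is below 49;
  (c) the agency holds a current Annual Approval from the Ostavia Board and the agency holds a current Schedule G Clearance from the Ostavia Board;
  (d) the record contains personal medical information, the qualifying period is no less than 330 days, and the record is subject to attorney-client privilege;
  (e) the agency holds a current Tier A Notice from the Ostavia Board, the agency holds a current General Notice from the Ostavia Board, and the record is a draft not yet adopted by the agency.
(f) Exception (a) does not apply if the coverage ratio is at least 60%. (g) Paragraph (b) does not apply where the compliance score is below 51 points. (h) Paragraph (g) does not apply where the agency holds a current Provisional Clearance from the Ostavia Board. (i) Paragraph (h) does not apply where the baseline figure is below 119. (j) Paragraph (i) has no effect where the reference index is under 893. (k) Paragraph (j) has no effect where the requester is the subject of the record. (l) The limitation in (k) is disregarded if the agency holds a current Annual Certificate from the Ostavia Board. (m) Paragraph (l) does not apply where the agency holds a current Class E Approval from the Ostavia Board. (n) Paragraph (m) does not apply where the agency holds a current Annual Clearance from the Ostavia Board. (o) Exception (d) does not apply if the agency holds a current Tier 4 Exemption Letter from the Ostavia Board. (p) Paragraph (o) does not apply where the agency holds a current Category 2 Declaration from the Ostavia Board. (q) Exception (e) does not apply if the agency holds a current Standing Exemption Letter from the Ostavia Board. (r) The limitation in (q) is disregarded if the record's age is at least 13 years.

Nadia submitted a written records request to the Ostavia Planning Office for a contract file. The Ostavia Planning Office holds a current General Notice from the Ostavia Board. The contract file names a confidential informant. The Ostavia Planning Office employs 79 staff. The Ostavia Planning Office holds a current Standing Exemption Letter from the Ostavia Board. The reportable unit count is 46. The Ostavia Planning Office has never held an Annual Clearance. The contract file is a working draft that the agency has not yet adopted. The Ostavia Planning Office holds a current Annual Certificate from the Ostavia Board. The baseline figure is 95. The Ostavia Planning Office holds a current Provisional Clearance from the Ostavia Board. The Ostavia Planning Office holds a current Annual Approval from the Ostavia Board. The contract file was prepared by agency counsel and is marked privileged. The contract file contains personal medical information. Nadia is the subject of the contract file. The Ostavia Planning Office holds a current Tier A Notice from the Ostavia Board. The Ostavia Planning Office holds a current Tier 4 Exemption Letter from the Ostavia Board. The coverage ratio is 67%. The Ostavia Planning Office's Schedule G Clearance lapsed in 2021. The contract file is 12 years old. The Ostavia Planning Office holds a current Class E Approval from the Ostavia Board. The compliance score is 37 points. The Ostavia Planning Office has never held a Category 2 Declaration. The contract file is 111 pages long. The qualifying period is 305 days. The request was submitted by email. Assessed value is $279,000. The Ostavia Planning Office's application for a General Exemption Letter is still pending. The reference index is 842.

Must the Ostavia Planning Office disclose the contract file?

Exception (a) requires that the agency holds a current General Exemption Letter from the Ostavia Board; but no current General Exemption Letter is held, so (a) is unavailable.
Exception (b): the number of pages in the record is 111, below the 116 limit; assessed value is $279,000, meeting the $275,500 threshold; the reportable unit count is 46, below the 49 limit — every condition holds. But applying paragraphs (g)–(n): (g) operates — the compliance score is 37 points, below the 51 points limit. (h) would limit (g) — a current Provisional Clearance is held — but (i) sets (h) aside: (i) operates against (h): the baseline figure is 95, below the 119 limit. (j) would limit (i) — the reference index is 842, under the 893 limit — but (k) sets (j) aside: (k) operates against (j): Nadia is the subject of the contract file. (l) operates (a current Annual Certificate is held), but is set aside by (m): (m) is triggered — a current Class E Approval is held. (n) does not operate here (there is no Annual Clearance in force), so (m) stands. (b) is therefore removed.
Exception (c) fails — no current Schedule G Clearance is held.
Exception (d) does not apply: the qualifying period is 305 days, short of 330 days.
Exception (e) is satisfied on its face — a current Tier A Notice is held; a current General Notice is held; the contract file is an unadopted draft. But: (q) is triggered — a current Standing Exemption Letter is held. (r) is inapplicable (the record's age is 12 years, short of 13 years), so (q) stands. (e) is therefore removed.
No exception applies. The general rule governs.

Yes — the Ostavia Planning Office must disclose the contract file.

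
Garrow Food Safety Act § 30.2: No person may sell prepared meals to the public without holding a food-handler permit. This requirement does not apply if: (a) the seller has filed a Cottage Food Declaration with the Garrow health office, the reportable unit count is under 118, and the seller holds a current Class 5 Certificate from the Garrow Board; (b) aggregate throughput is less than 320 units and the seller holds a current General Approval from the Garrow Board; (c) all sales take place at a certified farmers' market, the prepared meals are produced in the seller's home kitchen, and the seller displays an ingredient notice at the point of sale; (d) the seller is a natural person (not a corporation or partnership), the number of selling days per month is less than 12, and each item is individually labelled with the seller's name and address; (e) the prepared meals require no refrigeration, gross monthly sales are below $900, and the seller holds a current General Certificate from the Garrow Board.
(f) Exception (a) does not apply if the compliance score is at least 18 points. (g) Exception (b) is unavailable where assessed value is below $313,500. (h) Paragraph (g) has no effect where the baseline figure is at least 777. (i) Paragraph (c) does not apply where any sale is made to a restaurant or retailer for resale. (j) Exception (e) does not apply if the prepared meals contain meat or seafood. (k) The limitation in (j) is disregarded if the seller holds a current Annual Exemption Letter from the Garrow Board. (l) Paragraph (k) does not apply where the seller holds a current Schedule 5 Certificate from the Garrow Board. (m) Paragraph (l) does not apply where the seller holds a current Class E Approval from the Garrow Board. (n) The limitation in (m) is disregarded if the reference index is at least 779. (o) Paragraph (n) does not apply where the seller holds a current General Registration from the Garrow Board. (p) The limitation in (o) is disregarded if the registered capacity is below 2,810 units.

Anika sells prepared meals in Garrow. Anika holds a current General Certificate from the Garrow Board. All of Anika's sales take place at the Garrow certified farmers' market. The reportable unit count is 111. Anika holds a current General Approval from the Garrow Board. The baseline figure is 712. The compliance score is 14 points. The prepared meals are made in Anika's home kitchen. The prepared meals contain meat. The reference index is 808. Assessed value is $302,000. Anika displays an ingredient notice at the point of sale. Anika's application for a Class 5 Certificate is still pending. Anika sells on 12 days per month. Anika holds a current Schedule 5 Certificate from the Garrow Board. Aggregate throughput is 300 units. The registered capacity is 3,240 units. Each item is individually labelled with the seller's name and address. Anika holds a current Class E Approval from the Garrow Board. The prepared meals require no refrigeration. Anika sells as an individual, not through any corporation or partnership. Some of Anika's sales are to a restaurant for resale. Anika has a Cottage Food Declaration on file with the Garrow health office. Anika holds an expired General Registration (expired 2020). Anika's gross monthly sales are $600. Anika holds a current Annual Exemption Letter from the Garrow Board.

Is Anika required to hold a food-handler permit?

Exception (a) fails — there is no Class 5 Certificate in force.
Exception (b) is satisfied on its face — aggregate throughput is 300 units, less than the 320 units limit; a current General Approval is held. Turning to paragraphs (g)–(h): (g) operates — assessed value is $302,000, below the $313,500 limit. (h), which would lift (g), is not triggered — the baseline figure is 712, short of 777. So (b) is unavailable.
All of (c)'s requirements are met (all sales are at a certified farmers' market; the prepared meals are home-kitchen produced; an ingredient notice is displayed). But: (i) is triggered — some sales are to a restaurant for resale. Exception (c) does not apply.
Exception (d) does not apply: the number of selling days per month is 12, not less than 12.
Exception (e): the prepared meals are shelf-stable; gross monthly sales are $600, below the $900 limit; a current General Certificate is held — every condition holds. Turning to paragraphs (j)–(p): (j) is engaged — the prepared meals contain meat. (k) is engaged (a current Annual Exemption Letter is held), but is set aside by (l): (l) operates against (k): a current Schedule 5 Certificate is held. (m) applies (a current Class E Approval is held), but is displaced by (n): (n) applies — the reference index is 808, meeting the 779 threshold. (o), which would lift (n), does not operate here — no current General Registration is held. (e) is therefore removed.
None of the exceptions is available; § 30.2 applies in full.

Yes — Anika must hold a food-handler permit.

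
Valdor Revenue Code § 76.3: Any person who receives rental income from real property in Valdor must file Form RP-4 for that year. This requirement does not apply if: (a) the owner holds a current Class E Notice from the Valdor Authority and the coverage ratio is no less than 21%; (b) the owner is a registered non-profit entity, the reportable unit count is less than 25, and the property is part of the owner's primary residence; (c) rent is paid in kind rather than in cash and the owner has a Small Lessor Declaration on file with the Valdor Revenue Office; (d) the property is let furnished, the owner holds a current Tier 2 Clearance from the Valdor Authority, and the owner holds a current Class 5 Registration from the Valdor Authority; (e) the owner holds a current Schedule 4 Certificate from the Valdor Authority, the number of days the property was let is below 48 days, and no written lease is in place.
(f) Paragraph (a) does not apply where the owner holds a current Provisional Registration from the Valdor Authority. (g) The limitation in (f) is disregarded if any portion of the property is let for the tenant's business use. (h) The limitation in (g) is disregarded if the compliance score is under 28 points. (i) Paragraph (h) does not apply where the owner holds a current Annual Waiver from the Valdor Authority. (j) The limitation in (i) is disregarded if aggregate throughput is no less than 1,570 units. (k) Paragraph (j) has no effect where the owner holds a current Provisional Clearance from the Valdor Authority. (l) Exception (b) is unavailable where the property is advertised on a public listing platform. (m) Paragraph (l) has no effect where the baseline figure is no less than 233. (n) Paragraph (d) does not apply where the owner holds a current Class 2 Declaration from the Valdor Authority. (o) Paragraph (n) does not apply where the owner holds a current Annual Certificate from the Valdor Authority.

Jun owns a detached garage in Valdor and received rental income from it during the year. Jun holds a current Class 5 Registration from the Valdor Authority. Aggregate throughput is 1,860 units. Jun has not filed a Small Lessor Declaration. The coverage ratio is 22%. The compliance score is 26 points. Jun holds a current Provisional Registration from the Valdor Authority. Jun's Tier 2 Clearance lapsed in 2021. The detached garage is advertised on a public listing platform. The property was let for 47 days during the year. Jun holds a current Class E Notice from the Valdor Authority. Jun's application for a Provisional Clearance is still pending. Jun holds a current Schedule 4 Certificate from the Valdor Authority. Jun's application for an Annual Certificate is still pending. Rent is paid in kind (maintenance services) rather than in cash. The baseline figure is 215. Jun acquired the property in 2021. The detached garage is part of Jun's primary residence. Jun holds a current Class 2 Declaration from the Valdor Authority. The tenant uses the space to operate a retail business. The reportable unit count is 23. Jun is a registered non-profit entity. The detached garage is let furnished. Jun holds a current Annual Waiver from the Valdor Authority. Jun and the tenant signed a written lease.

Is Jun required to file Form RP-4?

Exception (a)'s conditions are all satisfied: a current Class E Notice is held; the coverage ratio is 22%, meeting the 21% threshold. But applying paragraphs (f)–(k): (f) operates against (a): a current Provisional Registration is held. (g) is engaged (the space is let for business use), but yields to (h): (h) operates against (g): the compliance score is 26 points, under the 28 points limit. (i) is triggered (a current Annual Waiver is held), but is displaced by (j): (j) operates — aggregate throughput is 1,860 units, meeting the 1,570 units threshold. (k) is inapplicable (no current Provisional Clearance is held), so (j) stands. So (a) is unavailable.
Exception (b)'s conditions are all satisfied: Jun is a registered non-profit; the reportable unit count is 23, less than the 25 limit; the detached garage is part of the primary residence. But: (l) applies — the property is publicly advertised. (m) is inapplicable (the baseline figure is 215, short of 233), so (l) stands. So (b) is unavailable.
Exception (c) requires that the owner has a Small Lessor Declaration on file with the Valdor Revenue Office; but no Small Lessor Declaration is on file, so (c) is unavailable.
Exception (d) does not apply: the Tier 2 Clearance is not current.
Exception (e) requires that no written lease is in place; but a written lease is in place, so (e) is unavailable.
No exception applies. The general rule governs.

Yes — Jun must file Form RP-4.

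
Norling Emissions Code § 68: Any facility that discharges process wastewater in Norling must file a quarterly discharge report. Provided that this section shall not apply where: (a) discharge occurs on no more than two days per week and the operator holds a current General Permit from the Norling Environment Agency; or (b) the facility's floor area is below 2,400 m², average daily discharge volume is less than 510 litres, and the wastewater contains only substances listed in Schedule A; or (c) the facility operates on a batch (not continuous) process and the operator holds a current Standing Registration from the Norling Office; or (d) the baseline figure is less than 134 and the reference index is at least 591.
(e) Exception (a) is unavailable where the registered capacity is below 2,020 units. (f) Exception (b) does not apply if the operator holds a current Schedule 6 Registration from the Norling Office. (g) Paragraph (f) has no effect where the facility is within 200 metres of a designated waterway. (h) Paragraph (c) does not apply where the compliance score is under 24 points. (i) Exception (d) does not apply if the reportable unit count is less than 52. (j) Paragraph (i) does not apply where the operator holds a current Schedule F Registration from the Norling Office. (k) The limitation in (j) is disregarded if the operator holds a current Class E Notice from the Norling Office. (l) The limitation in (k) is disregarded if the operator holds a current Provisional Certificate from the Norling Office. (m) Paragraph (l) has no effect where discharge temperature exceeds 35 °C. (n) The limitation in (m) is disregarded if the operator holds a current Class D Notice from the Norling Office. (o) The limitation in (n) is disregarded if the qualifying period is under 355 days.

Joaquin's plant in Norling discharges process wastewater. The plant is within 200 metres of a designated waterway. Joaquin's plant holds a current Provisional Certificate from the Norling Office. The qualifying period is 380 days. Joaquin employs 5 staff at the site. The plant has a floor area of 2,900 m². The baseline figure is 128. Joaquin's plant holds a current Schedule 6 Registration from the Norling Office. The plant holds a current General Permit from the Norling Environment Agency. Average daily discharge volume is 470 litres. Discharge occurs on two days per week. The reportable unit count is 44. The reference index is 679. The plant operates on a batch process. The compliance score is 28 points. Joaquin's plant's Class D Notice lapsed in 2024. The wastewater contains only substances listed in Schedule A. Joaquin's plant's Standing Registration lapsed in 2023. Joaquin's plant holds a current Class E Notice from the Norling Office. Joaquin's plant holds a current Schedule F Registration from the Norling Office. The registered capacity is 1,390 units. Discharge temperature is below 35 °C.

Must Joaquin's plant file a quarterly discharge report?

No — exception (d) applies; Joaquin's plant is not required to file a quarterly discharge report.

Exception (a) is satisfied on its face — discharge occurs on no more than two days per week; a current General Permit is held. Turning to paragraph (e): (e) is engaged — the registered capacity is 1,390 units, below the 2,020 units limit. Exception (a) does not apply.
Exception (b) requires that the facility's floor area is below 2,400 m²; but the facility's floor area is 2,900 m², not below 2,400 m², so (b) is unavailable.
Exception (c) fails — there is no Standing Registration in force.
Exception (d): the baseline figure is 128, less than the 134 limit; the reference index is 679, meeting the 591 threshold — every condition holds. Considering the limiting provisions: (i) would limit (d) — the reportable unit count is 44, less than the 52 limit — but (j) sets (i) aside: (j) operates against (i): a current Schedule F Registration is held. (k) would limit (j) — a current Class E Notice is held — but (l) sets (k) aside: (l) operates against (k): a current Provisional Certificate is held. (m), which would lift (l), is inapplicable — discharge temperature is below 35 °C. So (d) applies.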